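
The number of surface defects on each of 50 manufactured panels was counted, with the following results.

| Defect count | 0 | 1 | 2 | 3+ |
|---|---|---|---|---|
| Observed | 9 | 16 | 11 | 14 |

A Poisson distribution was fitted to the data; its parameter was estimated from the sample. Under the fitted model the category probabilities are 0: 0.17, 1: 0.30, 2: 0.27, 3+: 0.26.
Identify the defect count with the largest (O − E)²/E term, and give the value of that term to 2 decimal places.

Expected counts E_i = n·p_i: 50×0.17 = 8.5, 50×0.30 = 15, 50×0.27 = 13.5, 50×0.26 = 13.
cat         O        E   (O−E)²/E
0           9      8.5      0.029
1          16       15      0.067
2          11     13.5      0.463
3+         14       13      0.077
The largest term is for 2: 0.46.

2, 0.46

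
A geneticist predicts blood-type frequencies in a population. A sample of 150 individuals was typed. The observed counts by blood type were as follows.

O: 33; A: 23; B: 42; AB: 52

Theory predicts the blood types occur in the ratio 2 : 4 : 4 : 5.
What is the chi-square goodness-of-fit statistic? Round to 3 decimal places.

Ratio total = 15. Expected counts: 150×2/15 = 20, 150×4/15 = 40, 150×4/15 = 40, 150×5/15 = 50.
χ² = (33−20)²/20 + (23−40)²/40 + (42−40)²/40 + (52−50)²/50
   = 8.4500 + 7.2250 + 0.1000 + 0.0800
Sum = 15.855

15.855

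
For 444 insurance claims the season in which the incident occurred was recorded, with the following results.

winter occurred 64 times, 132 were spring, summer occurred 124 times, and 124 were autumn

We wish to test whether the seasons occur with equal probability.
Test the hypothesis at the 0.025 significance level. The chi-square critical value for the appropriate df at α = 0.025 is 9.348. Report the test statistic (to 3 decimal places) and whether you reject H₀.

26.919; reject

Under H₀ each category has probability 1/4, so each expected count is 444/4 = 111.
winter: (64 − 111)²/111 = 2209/111 = 19.9009
spring: (132 − 111)²/111 = 441/111 = 3.9730
summer: (124 − 111)²/111 = 169/111 = 1.5225
autumn: (124 − 111)²/111 = 169/111 = 1.5225
Sum = 26.919
df = 3. Since 26.919 > 9.348, we reject H₀.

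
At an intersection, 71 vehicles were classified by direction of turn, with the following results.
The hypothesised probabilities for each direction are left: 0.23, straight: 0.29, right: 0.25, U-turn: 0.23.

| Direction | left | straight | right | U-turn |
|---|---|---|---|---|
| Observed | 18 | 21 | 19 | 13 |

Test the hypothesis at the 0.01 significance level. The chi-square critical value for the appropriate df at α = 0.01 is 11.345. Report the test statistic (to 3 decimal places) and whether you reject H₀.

0.946; do not reject

Expected counts E_i = n·p_i: 71×0.23 = 16.33, 71×0.29 = 20.59, 71×0.25 = 17.75, 71×0.23 = 16.33.
χ² = (18−16.33)²/16.33 + (21−20.59)²/20.59 + (19−17.75)²/17.75 + (13−16.33)²/16.33
   = 0.1708 + 0.0082 + 0.0880 + 0.6791
Sum = 0.946
df = 3. Since 0.946 < 11.345, we do not reject H₀.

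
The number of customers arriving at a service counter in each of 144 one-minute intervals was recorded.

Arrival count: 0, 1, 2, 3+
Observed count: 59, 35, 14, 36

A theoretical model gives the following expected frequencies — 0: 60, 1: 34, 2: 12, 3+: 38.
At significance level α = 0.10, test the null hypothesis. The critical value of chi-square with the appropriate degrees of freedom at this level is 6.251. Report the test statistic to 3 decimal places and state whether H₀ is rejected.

cat         O        E   (O−E)²/E
0          59       60     0.0167
1          35       34     0.0294
2          14       12     0.3333
3+         36       38     0.1053
Sum = 0.485
df = 3. Since 0.485 < 6.251, we do not reject H₀.

0.485; do not reject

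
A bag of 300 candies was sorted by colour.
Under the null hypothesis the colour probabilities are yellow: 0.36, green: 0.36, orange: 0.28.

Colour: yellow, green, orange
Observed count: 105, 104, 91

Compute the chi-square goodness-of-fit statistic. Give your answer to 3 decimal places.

0.815

Expected counts E_i = n·p_i: 300×0.36 = 108, 300×0.36 = 108, 300×0.28 = 84.
χ² = (105−108)²/108 + (104−108)²/108 + (91−84)²/84
   = 0.0833 + 0.1481 + 0.5833
Sum = 0.815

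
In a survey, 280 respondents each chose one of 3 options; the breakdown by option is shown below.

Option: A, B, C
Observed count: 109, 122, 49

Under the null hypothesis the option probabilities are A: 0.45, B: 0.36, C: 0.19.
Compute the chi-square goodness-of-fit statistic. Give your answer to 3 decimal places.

7.084

Expected counts E_i = n·p_i: 280×0.45 = 126, 280×0.36 = 100.8, 280×0.19 = 53.2.
cat         O        E   (O−E)²/E
A         109      126     2.2937
B         122    100.8     4.4587
C          49     53.2     0.3316
Sum = 7.084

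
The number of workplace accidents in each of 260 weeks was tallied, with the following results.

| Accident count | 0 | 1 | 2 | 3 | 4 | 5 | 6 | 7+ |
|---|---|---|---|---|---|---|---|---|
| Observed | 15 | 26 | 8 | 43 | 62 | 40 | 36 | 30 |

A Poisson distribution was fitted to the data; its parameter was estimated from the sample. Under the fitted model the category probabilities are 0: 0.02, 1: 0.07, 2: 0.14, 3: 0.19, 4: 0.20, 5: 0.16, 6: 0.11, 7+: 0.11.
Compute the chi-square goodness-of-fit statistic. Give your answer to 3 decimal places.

48.767

Expected counts E_i = n·p_i: 260×0.02 = 5.2, 260×0.07 = 18.2, 260×0.14 = 36.4, 260×0.19 = 49.4, 260×0.20 = 52, 260×0.16 = 41.6, 260×0.11 = 28.6, 260×0.11 = 28.6.
χ² = (15−5.2)²/5.2 + (26−18.2)²/18.2 + (8−36.4)²/36.4 + (43−49.4)²/49.4 + (62−52)²/52 + (40−41.6)²/41.6 + (36−28.6)²/28.6 + (30−28.6)²/28.6
   = 18.4692 + 3.3429 + 22.1582 + 0.8291 + 1.9231 + 0.0615 + 1.9147 + 0.0685
Sum = 48.767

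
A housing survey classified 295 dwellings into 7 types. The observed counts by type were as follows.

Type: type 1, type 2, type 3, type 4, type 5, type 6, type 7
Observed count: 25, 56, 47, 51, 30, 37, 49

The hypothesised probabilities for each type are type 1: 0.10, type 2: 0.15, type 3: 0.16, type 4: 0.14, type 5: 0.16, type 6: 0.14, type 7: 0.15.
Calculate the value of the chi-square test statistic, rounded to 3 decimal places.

13.311

Expected counts E_i = n·p_i: 295×0.10 = 29.5, 295×0.15 = 44.25, 295×0.16 = 47.2, 295×0.14 = 41.3, 295×0.16 = 47.2, 295×0.14 = 41.3, 295×0.15 = 44.25.
χ² = (25−29.5)²/29.5 + (56−44.25)²/44.25 + (47−47.2)²/47.2 + (51−41.3)²/41.3 + (30−47.2)²/47.2 + (37−41.3)²/41.3 + (49−44.25)²/44.25
   = 0.6864 + 3.1201 + 0.0008 + 2.2782 + 6.2678 + 0.4477 + 0.5099
Sum = 13.311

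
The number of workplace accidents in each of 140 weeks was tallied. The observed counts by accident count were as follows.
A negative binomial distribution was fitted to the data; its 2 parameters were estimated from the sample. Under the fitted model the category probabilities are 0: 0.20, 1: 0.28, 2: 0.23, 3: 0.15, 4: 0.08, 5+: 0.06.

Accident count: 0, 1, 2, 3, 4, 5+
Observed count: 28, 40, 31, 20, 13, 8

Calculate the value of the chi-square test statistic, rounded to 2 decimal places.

0.42

Expected counts E_i = n·p_i: 140×0.20 = 28, 140×0.28 = 39.2, 140×0.23 = 32.2, 140×0.15 = 21, 140×0.08 = 11.2, 140×0.06 = 8.4.
0: (28 − 28)²/28 = 0/28 = 0.000
1: (40 − 39.2)²/39.2 = 0.64/39.2 = 0.016
2: (31 − 32.2)²/32.2 = 1.44/32.2 = 0.045
3: (20 − 21)²/21 = 1/21 = 0.048
4: (13 − 11.2)²/11.2 = 3.24/11.2 = 0.289
5+: (8 − 8.4)²/8.4 = 0.16/8.4 = 0.019
Sum = 0.42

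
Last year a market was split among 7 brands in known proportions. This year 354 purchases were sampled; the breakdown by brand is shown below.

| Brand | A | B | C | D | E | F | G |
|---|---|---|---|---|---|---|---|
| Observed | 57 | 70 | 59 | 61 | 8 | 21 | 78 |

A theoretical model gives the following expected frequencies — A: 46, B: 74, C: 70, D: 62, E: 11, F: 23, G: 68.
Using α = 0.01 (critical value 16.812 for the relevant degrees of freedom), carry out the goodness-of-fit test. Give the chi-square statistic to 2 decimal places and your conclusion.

cat         O        E   (O−E)²/E
A          57       46      2.630
B          70       74      0.216
C          59       70      1.729
D          61       62      0.016
E           8       11      0.818
F          21       23      0.174
G          78       68      1.471
Sum = 7.05
df = 6. Since 7.05 < 16.812, we do not reject H₀.

7.05; do not reject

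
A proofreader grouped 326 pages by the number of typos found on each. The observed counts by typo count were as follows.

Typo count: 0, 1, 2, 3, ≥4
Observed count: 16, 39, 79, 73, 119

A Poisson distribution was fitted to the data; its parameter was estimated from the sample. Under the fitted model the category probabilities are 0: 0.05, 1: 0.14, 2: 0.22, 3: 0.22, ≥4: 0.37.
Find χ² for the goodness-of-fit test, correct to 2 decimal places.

1.76

Expected counts E_i = n·p_i: 326×0.05 = 16.3, 326×0.14 = 45.64, 326×0.22 = 71.72, 326×0.22 = 71.72, 326×0.37 = 120.62.
χ² = (16−16.3)²/16.3 + (39−45.64)²/45.64 + (79−71.72)²/71.72 + (73−71.72)²/71.72 + (119−120.62)²/120.62
   = 0.006 + 0.966 + 0.739 + 0.023 + 0.022
Sum = 1.76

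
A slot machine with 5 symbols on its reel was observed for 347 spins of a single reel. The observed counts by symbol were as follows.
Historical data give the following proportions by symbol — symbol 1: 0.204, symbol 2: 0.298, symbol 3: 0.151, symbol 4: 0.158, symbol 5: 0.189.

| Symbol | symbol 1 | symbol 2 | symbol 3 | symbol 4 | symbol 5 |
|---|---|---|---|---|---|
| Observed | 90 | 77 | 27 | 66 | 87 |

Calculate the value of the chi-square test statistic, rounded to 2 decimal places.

33.54

Expected counts E_i = n·p_i: 347×0.204 = 70.788, 347×0.298 = 103.406, 347×0.151 = 52.397, 347×0.158 = 54.826, 347×0.189 = 65.583.
cat           O        E   (O−E)²/E
symbol 1     90   70.788      5.214
symbol 2     77  103.406      6.743
symbol 3     27   52.397     12.310
symbol 4     66   54.826      2.277
symbol 5     87   65.583      6.994
Sum = 33.54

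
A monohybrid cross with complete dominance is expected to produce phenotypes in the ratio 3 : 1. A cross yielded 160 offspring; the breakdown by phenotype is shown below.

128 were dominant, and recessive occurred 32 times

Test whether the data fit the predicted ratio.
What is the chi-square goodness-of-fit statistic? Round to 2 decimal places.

2.13

Ratio total = 4. Expected counts: 160×3/4 = 120, 160×1/4 = 40.
dominant: (128 − 120)²/120 = 64/120 = 0.533
recessive: (32 − 40)²/40 = 64/40 = 1.600
Sum = 2.13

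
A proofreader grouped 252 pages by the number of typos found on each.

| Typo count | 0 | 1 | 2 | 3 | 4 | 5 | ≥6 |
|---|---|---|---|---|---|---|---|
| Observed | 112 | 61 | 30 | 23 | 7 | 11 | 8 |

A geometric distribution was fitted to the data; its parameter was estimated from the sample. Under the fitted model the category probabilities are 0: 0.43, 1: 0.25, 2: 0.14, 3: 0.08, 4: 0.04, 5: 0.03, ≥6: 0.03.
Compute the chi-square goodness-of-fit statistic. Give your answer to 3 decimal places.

Expected counts E_i = n·p_i: 252×0.43 = 108.36, 252×0.25 = 63, 252×0.14 = 35.28, 252×0.08 = 20.16, 252×0.04 = 10.08, 252×0.03 = 7.56, 252×0.03 = 7.56.
χ² = (112−108.36)²/108.36 + (61−63)²/63 + (30−35.28)²/35.28 + (23−20.16)²/20.16 + (7−10.08)²/10.08 + (11−7.56)²/7.56 + (8−7.56)²/7.56
   = 0.1223 + 0.0635 + 0.7902 + 0.4001 + 0.9411 + 1.5653 + 0.0256
Sum = 3.908

3.908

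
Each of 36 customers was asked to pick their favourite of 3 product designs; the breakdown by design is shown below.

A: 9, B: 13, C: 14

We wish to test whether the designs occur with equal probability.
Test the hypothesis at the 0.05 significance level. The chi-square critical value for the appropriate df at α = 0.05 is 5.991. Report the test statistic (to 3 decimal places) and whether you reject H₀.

Under H₀ each category has probability 1/3, so each expected count is 36/3 = 12.
cat         O        E   (O−E)²/E
A           9       12     0.7500
B          13       12     0.0833
C          14       12     0.3333
Sum = 1.167
df = 2. Since 1.167 < 5.991, we do not reject H₀.

1.167; do not reject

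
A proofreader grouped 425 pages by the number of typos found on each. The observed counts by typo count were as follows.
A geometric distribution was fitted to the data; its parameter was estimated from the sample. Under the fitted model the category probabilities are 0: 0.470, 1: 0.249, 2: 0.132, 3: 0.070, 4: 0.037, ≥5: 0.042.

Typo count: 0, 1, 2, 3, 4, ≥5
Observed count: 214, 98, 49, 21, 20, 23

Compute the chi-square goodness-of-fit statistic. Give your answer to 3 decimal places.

7.715

Expected counts E_i = n·p_i: 425×0.470 = 199.75, 425×0.249 = 105.825, 425×0.132 = 56.1, 425×0.070 = 29.75, 425×0.037 = 15.725, 425×0.042 = 17.85.
cat         O        E   (O−E)²/E
0         214   199.75     1.0166
1          98  105.825     0.5786
2          49     56.1     0.8986
3          21    29.75     2.5735
4          20   15.725     1.1622
≥5         23    17.85     1.4859
Sum = 7.715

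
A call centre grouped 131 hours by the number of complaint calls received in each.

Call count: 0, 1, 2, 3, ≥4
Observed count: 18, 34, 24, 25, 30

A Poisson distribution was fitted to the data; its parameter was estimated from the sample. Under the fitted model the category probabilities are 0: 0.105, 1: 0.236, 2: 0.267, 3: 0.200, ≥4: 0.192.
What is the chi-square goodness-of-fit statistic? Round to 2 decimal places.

Expected counts E_i = n·p_i: 131×0.105 = 13.755, 131×0.236 = 30.916, 131×0.267 = 34.977, 131×0.200 = 26.2, 131×0.192 = 25.152.
0: (18 − 13.755)²/13.755 = 18.020025/13.755 = 1.310
1: (34 − 30.916)²/30.916 = 9.511056/30.916 = 0.308
2: (24 − 34.977)²/34.977 = 120.494529/34.977 = 3.445
3: (25 − 26.2)²/26.2 = 1.44/26.2 = 0.055
≥4: (30 − 25.152)²/25.152 = 23.503104/25.152 = 0.934
Sum = 6.05

6.05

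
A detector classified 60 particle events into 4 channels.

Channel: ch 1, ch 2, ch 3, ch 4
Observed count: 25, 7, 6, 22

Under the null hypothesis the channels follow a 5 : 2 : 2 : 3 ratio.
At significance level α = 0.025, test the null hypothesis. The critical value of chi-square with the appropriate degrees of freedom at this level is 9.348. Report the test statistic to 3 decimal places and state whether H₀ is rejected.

Ratio total = 12. Expected counts: 60×5/12 = 25, 60×2/12 = 10, 60×2/12 = 10, 60×3/12 = 15.
ch 1: (25 − 25)²/25 = 0/25 = 0.0000
ch 2: (7 − 10)²/10 = 9/10 = 0.9000
ch 3: (6 − 10)²/10 = 16/10 = 1.6000
ch 4: (22 − 15)²/15 = 49/15 = 3.2667
Sum = 5.767
df = 3. Since 5.767 < 9.348, we do not reject H₀.

5.767; do not reject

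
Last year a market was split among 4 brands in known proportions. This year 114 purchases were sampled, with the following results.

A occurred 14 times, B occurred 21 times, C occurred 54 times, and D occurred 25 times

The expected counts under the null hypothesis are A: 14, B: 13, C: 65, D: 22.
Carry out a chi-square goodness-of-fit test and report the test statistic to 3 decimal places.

A: (14 − 14)²/14 = 0/14 = 0.0000
B: (21 − 13)²/13 = 64/13 = 4.9231
C: (54 − 65)²/65 = 121/65 = 1.8615
D: (25 − 22)²/22 = 9/22 = 0.4091
Sum = 7.194

7.194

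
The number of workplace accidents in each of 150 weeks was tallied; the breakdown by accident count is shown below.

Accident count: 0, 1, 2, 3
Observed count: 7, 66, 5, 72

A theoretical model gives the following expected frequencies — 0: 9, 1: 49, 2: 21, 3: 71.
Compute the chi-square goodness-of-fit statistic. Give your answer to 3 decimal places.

18.547

0: (7 − 9)²/9 = 4/9 = 0.4444
1: (66 − 49)²/49 = 289/49 = 5.8980
2: (5 − 21)²/21 = 256/21 = 12.1905
3: (72 − 71)²/71 = 1/71 = 0.0141
Sum = 18.547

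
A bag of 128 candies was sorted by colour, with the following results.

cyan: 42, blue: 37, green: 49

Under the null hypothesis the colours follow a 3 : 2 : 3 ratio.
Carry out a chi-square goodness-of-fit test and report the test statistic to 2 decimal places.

1.55

Ratio total = 8. Expected counts: 128×3/8 = 48, 128×2/8 = 32, 128×3/8 = 48.
χ² = (42−48)²/48 + (37−32)²/32 + (49−48)²/48
   = 0.750 + 0.781 + 0.021
Sum = 1.55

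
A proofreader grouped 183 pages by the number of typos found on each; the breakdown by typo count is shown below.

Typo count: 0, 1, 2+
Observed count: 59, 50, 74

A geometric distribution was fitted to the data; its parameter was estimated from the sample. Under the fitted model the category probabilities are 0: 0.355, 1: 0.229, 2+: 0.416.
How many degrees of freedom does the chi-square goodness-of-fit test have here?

1

There are k = 3 categories and 1 parameter estimated from the data, so df = 3 − 1 − 1 = 1.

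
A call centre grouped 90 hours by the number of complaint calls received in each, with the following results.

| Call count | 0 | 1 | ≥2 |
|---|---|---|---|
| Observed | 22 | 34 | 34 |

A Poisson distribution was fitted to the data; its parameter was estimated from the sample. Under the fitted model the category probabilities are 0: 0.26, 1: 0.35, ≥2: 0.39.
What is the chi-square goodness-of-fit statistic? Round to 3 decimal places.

Expected counts E_i = n·p_i: 90×0.26 = 23.4, 90×0.35 = 31.5, 90×0.39 = 35.1.
0: (22 − 23.4)²/23.4 = 1.96/23.4 = 0.0838
1: (34 − 31.5)²/31.5 = 6.25/31.5 = 0.1984
≥2: (34 − 35.1)²/35.1 = 1.21/35.1 = 0.0345
Sum = 0.317

0.317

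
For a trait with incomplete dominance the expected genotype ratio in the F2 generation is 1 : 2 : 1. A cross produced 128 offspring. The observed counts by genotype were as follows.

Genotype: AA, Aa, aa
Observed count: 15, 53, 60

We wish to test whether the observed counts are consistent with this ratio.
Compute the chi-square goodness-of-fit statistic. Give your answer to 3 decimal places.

35.422

Ratio total = 4. Expected counts: 128×1/4 = 32, 128×2/4 = 64, 128×1/4 = 32.
cat         O        E   (O−E)²/E
AA         15       32     9.0313
Aa         53       64     1.8906
aa         60       32    24.5000
Sum = 35.422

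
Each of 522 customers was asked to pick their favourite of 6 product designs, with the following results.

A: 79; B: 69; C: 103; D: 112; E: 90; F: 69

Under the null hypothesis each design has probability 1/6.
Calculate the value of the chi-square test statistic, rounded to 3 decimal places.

18.414

Under H₀ each category has probability 1/6, so each expected count is 522/6 = 87.
A: (79 − 87)²/87 = 64/87 = 0.7356
B: (69 − 87)²/87 = 324/87 = 3.7241
C: (103 − 87)²/87 = 256/87 = 2.9425
D: (112 − 87)²/87 = 625/87 = 7.1839
E: (90 − 87)²/87 = 9/87 = 0.1034
F: (69 − 87)²/87 = 324/87 = 3.7241
Sum = 18.414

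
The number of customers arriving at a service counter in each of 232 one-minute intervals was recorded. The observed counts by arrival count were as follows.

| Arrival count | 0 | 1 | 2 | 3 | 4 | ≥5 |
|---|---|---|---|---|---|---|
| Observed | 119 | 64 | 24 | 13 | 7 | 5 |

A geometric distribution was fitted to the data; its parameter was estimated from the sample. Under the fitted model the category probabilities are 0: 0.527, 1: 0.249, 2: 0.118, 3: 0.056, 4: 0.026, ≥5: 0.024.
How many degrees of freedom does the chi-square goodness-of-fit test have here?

4

There are k = 6 categories and 1 parameter estimated from the data, so df = 6 − 1 − 1 = 4.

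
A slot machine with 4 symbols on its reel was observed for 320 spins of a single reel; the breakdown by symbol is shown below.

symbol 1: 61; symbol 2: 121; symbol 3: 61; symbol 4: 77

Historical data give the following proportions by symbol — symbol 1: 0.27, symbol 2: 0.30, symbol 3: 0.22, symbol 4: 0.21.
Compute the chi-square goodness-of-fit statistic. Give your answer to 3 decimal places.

16.662

Expected counts E_i = n·p_i: 320×0.27 = 86.4, 320×0.30 = 96, 320×0.22 = 70.4, 320×0.21 = 67.2.
χ² = (61−86.4)²/86.4 + (121−96)²/96 + (61−70.4)²/70.4 + (77−67.2)²/67.2
   = 7.4671 + 6.5104 + 1.2551 + 1.4292
Sum = 16.662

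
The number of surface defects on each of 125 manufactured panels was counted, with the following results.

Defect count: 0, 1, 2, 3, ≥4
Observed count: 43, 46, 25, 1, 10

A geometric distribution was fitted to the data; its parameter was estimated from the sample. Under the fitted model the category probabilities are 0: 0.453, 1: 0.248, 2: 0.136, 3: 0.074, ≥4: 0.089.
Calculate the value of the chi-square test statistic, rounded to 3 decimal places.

21.773

Expected counts E_i = n·p_i: 125×0.453 = 56.625, 125×0.248 = 31, 125×0.136 = 17, 125×0.074 = 9.25, 125×0.089 = 11.125.
0: (43 − 56.625)²/56.625 = 185.640625/56.625 = 3.2784
1: (46 − 31)²/31 = 225/31 = 7.2581
2: (25 − 17)²/17 = 64/17 = 3.7647
3: (1 − 9.25)²/9.25 = 68.0625/9.25 = 7.3581
≥4: (10 − 11.125)²/11.125 = 1.265625/11.125 = 0.1138
Sum = 21.773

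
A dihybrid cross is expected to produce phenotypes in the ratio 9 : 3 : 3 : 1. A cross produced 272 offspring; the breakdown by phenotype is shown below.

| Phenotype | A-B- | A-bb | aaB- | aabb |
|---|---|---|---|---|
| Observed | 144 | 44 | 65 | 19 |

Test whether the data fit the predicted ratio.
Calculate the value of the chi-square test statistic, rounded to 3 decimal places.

Ratio total = 16. Expected counts: 272×9/16 = 153, 272×3/16 = 51, 272×3/16 = 51, 272×1/16 = 17.
A-B-: (144 − 153)²/153 = 81/153 = 0.5294
A-bb: (44 − 51)²/51 = 49/51 = 0.9608
aaB-: (65 − 51)²/51 = 196/51 = 3.8431
aabb: (19 − 17)²/17 = 4/17 = 0.2353
Sum = 5.569

5.569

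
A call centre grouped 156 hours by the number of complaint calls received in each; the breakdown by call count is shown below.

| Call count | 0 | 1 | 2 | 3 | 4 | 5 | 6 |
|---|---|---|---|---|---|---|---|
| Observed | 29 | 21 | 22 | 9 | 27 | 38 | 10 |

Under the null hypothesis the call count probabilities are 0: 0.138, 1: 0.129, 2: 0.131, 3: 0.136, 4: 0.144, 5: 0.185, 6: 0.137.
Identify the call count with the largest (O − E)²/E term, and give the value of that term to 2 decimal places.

Expected counts E_i = n·p_i: 156×0.138 = 21.528, 156×0.129 = 20.124, 156×0.131 = 20.436, 156×0.136 = 21.216, 156×0.144 = 22.464, 156×0.185 = 28.86, 156×0.137 = 21.372.
cat         O        E   (O−E)²/E
0          29   21.528      2.593
1          21   20.124      0.038
2          22   20.436      0.120
3           9   21.216      7.034
4          27   22.464      0.916
5          38    28.86      2.895
6          10   21.372      6.051
The largest term is for 3: 7.03.

3, 7.03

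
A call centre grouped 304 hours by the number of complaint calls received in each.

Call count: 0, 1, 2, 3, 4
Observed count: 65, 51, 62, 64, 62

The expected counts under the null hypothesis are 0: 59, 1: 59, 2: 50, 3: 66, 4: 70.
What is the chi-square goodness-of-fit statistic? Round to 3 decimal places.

5.550

cat         O        E   (O−E)²/E
0          65       59     0.6102
1          51       59     1.0847
2          62       50     2.8800
3          64       66     0.0606
4          62       70     0.9143
Sum = 5.550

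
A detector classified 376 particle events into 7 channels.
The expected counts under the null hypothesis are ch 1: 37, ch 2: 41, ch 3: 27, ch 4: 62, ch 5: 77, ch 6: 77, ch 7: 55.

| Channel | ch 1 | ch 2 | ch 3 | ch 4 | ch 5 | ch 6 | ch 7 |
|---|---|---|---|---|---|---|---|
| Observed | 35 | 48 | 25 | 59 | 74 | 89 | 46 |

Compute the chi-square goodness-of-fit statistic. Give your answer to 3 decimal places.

5.056

χ² = (35−37)²/37 + (48−41)²/41 + (25−27)²/27 + (59−62)²/62 + (74−77)²/77 + (89−77)²/77 + (46−55)²/55
   = 0.1081 + 1.1951 + 0.1481 + 0.1452 + 0.1169 + 1.8701 + 1.4727
Sum = 5.056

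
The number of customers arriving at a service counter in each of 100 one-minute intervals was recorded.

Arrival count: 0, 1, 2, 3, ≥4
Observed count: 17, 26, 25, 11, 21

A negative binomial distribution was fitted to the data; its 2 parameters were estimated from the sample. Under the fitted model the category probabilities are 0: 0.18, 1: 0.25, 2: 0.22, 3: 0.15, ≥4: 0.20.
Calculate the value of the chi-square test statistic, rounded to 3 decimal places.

Expected counts E_i = n·p_i: 100×0.18 = 18, 100×0.25 = 25, 100×0.22 = 22, 100×0.15 = 15, 100×0.20 = 20.
0: (17 − 18)²/18 = 1/18 = 0.0556
1: (26 − 25)²/25 = 1/25 = 0.0400
2: (25 − 22)²/22 = 9/22 = 0.4091
3: (11 − 15)²/15 = 16/15 = 1.0667
≥4: (21 − 20)²/20 = 1/20 = 0.0500
Sum = 1.621

1.621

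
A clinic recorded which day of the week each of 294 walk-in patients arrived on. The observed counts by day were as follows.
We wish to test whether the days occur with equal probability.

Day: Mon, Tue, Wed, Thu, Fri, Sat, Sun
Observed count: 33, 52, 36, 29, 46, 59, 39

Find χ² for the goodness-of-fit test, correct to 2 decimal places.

Under H₀ each category has probability 1/7, so each expected count is 294/7 = 42.
Mon: (33 − 42)²/42 = 81/42 = 1.929
Tue: (52 − 42)²/42 = 100/42 = 2.381
Wed: (36 − 42)²/42 = 36/42 = 0.857
Thu: (29 − 42)²/42 = 169/42 = 4.024
Fri: (46 − 42)²/42 = 16/42 = 0.381
Sat: (59 − 42)²/42 = 289/42 = 6.881
Sun: (39 − 42)²/42 = 9/42 = 0.214
Sum = 16.67

16.67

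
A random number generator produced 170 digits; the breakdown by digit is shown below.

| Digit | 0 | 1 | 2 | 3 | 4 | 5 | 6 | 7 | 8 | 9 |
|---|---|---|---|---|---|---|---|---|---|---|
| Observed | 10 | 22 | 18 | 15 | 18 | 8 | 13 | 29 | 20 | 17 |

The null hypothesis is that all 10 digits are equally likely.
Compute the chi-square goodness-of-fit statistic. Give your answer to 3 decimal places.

Under H₀ each category has probability 1/10, so each expected count is 170/10 = 17.
0: (10 − 17)²/17 = 49/17 = 2.8824
1: (22 − 17)²/17 = 25/17 = 1.4706
2: (18 − 17)²/17 = 1/17 = 0.0588
3: (15 − 17)²/17 = 4/17 = 0.2353
4: (18 − 17)²/17 = 1/17 = 0.0588
5: (8 − 17)²/17 = 81/17 = 4.7647
6: (13 − 17)²/17 = 16/17 = 0.9412
7: (29 − 17)²/17 = 144/17 = 8.4706
8: (20 − 17)²/17 = 9/17 = 0.5294
9: (17 − 17)²/17 = 0/17 = 0.0000
Sum = 19.412

19.412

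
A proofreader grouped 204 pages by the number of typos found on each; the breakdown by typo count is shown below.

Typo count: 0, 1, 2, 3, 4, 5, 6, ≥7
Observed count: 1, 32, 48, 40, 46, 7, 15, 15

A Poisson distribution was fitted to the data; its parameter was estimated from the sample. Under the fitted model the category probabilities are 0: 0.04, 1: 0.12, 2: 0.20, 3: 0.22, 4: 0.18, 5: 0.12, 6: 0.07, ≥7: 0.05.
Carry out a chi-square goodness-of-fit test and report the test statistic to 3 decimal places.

Expected counts E_i = n·p_i: 204×0.04 = 8.16, 204×0.12 = 24.48, 204×0.20 = 40.8, 204×0.22 = 44.88, 204×0.18 = 36.72, 204×0.12 = 24.48, 204×0.07 = 14.28, 204×0.05 = 10.2.
χ² = (1−8.16)²/8.16 + (32−24.48)²/24.48 + (48−40.8)²/40.8 + (40−44.88)²/44.88 + (46−36.72)²/36.72 + (7−24.48)²/24.48 + (15−14.28)²/14.28 + (15−10.2)²/10.2
   = 6.2825 + 2.3101 + 1.2706 + 0.5306 + 2.3453 + 12.4816 + 0.0363 + 2.2588
Sum = 27.516

27.516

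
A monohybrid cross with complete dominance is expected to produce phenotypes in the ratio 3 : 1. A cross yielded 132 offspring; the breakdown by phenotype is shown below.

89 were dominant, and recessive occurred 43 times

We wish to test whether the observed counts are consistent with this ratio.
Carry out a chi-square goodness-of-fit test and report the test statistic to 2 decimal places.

4.04

Ratio total = 4. Expected counts: 132×3/4 = 99, 132×1/4 = 33.
cat            O        E   (O−E)²/E
dominant      89       99      1.010
recessive     43       33      3.030
Sum = 4.04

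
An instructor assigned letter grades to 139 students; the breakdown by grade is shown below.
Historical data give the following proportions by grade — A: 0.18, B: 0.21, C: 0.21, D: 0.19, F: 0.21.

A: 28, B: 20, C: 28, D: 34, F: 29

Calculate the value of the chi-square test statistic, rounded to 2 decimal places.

5.48

Expected counts E_i = n·p_i: 139×0.18 = 25.02, 139×0.21 = 29.19, 139×0.21 = 29.19, 139×0.19 = 26.41, 139×0.21 = 29.19.
χ² = (28−25.02)²/25.02 + (20−29.19)²/29.19 + (28−29.19)²/29.19 + (34−26.41)²/26.41 + (29−29.19)²/29.19
   = 0.355 + 2.893 + 0.049 + 2.181 + 0.001
Sum = 5.48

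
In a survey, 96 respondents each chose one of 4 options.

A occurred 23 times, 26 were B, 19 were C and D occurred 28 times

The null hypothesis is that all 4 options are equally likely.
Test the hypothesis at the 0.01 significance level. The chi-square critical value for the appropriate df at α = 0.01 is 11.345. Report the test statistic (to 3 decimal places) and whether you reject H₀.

1.917; do not reject

Expected count for each of the 4 categories: 96/4 = 24.
A: (23 − 24)²/24 = 1/24 = 0.0417
B: (26 − 24)²/24 = 4/24 = 0.1667
C: (19 − 24)²/24 = 25/24 = 1.0417
D: (28 − 24)²/24 = 16/24 = 0.6667
Sum = 1.917
df = 3. Since 1.917 < 11.345, we do not reject H₀.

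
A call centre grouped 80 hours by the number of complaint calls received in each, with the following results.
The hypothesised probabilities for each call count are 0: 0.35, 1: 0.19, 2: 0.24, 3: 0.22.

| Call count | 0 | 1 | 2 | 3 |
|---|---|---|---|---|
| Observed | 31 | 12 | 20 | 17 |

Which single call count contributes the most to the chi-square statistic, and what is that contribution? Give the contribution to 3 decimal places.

1, 0.674

Expected counts E_i = n·p_i: 80×0.35 = 28, 80×0.19 = 15.2, 80×0.24 = 19.2, 80×0.22 = 17.6.
χ² = (31−28)²/28 + (12−15.2)²/15.2 + (20−19.2)²/19.2 + (17−17.6)²/17.6
   = 0.3214 + 0.6737 + 0.0333 + 0.0205
The largest term is for 1: 0.674.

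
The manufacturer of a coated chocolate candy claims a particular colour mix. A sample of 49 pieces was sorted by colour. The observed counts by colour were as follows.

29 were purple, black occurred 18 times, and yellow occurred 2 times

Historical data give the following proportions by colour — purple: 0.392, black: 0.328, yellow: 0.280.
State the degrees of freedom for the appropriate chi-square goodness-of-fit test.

There are k = 3 categories and no parameters were estimated from the data, so df = 3 − 1 = 2.

2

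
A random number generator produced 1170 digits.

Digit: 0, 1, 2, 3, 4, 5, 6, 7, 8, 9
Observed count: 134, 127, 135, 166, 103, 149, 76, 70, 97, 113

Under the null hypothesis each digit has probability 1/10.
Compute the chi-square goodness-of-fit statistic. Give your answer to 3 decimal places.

Expected count for each of the 10 categories: 1170/10 = 117.
χ² = (134−117)²/117 + (127−117)²/117 + (135−117)²/117 + (166−117)²/117 + (103−117)²/117 + (149−117)²/117 + (76−117)²/117 + (70−117)²/117 + (97−117)²/117 + (113−117)²/117
   = 2.4701 + 0.8547 + 2.7692 + 20.5214 + 1.6752 + 8.7521 + 14.3675 + 18.8803 + 3.4188 + 0.1368
Sum = 73.846

73.846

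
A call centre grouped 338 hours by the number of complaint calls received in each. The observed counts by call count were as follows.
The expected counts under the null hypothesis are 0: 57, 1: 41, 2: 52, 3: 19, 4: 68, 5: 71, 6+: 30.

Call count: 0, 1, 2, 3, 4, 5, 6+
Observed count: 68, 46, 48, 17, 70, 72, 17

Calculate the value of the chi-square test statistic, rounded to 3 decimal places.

cat         O        E   (O−E)²/E
0          68       57     2.1228
1          46       41     0.6098
2          48       52     0.3077
3          17       19     0.2105
4          70       68     0.0588
5          72       71     0.0141
6+         17       30     5.6333
Sum = 8.957

8.957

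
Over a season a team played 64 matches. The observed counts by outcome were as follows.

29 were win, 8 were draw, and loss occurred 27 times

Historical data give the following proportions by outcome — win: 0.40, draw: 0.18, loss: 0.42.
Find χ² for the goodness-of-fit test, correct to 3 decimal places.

Expected counts E_i = n·p_i: 64×0.40 = 25.6, 64×0.18 = 11.52, 64×0.42 = 26.88.
χ² = (29−25.6)²/25.6 + (8−11.52)²/11.52 + (27−26.88)²/26.88
   = 0.4516 + 1.0756 + 0.0005
Sum = 1.528

1.528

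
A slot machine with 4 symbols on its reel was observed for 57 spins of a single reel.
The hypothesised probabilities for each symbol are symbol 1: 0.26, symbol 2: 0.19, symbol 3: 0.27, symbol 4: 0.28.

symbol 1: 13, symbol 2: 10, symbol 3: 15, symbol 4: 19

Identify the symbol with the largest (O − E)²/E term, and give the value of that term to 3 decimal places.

Expected counts E_i = n·p_i: 57×0.26 = 14.82, 57×0.19 = 10.83, 57×0.27 = 15.39, 57×0.28 = 15.96.
cat           O        E   (O−E)²/E
symbol 1     13    14.82     0.2235
symbol 2     10    10.83     0.0636
symbol 3     15    15.39     0.0099
symbol 4     19    15.96     0.5790
The largest term is for symbol 4: 0.579.

symbol 4, 0.579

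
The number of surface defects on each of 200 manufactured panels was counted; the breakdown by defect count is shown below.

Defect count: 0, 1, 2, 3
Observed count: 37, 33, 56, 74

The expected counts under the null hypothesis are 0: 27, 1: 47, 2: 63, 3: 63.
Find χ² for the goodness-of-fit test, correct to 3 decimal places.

10.572

0: (37 − 27)²/27 = 100/27 = 3.7037
1: (33 − 47)²/47 = 196/47 = 4.1702
2: (56 − 63)²/63 = 49/63 = 0.7778
3: (74 − 63)²/63 = 121/63 = 1.9206
Sum = 10.572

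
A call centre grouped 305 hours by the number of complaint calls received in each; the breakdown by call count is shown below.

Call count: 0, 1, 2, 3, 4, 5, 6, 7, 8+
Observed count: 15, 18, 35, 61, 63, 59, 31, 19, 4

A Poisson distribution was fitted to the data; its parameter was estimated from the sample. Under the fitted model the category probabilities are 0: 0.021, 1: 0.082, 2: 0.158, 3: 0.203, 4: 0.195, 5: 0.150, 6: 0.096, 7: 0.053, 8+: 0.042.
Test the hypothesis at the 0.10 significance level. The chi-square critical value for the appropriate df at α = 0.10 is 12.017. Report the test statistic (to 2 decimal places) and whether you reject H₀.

27.83; reject

Expected counts E_i = n·p_i: 305×0.021 = 6.405, 305×0.082 = 25.01, 305×0.158 = 48.19, 305×0.203 = 61.915, 305×0.195 = 59.475, 305×0.150 = 45.75, 305×0.096 = 29.28, 305×0.053 = 16.165, 305×0.042 = 12.81.
χ² = (15−6.405)²/6.405 + (18−25.01)²/25.01 + (35−48.19)²/48.19 + (61−61.915)²/61.915 + (63−59.475)²/59.475 + (59−45.75)²/45.75 + (31−29.28)²/29.28 + (19−16.165)²/16.165 + (4−12.81)²/12.81
   = 11.534 + 1.965 + 3.610 + 0.014 + 0.209 + 3.837 + 0.101 + 0.497 + 6.059
Sum = 27.83
df = 7. Since 27.83 > 12.017, we reject H₀.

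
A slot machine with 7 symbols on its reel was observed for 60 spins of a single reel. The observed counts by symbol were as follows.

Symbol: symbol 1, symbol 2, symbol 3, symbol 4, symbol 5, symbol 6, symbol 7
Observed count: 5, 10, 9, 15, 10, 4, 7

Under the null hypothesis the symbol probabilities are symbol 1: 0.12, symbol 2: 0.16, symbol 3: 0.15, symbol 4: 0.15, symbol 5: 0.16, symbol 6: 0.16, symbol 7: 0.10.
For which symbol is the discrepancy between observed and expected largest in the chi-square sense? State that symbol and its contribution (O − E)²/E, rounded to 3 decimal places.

Expected counts E_i = n·p_i: 60×0.12 = 7.2, 60×0.16 = 9.6, 60×0.15 = 9, 60×0.15 = 9, 60×0.16 = 9.6, 60×0.16 = 9.6, 60×0.10 = 6.
symbol 1: (5 − 7.2)²/7.2 = 4.84/7.2 = 0.6722
symbol 2: (10 − 9.6)²/9.6 = 0.16/9.6 = 0.0167
symbol 3: (9 − 9)²/9 = 0/9 = 0.0000
symbol 4: (15 − 9)²/9 = 36/9 = 4.0000
symbol 5: (10 − 9.6)²/9.6 = 0.16/9.6 = 0.0167
symbol 6: (4 − 9.6)²/9.6 = 31.36/9.6 = 3.2667
symbol 7: (7 − 6)²/6 = 1/6 = 0.1667
The largest term is for symbol 4: 4.000.

symbol 4, 4.000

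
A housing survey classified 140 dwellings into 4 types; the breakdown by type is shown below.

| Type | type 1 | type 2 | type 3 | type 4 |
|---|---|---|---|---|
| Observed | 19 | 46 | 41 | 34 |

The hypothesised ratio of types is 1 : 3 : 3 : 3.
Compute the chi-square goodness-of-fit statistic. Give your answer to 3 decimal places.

3.714

Ratio total = 10. Expected counts: 140×1/10 = 14, 140×3/10 = 42, 140×3/10 = 42, 140×3/10 = 42.
type 1: (19 − 14)²/14 = 25/14 = 1.7857
type 2: (46 − 42)²/42 = 16/42 = 0.3810
type 3: (41 − 42)²/42 = 1/42 = 0.0238
type 4: (34 − 42)²/42 = 64/42 = 1.5238
Sum = 3.714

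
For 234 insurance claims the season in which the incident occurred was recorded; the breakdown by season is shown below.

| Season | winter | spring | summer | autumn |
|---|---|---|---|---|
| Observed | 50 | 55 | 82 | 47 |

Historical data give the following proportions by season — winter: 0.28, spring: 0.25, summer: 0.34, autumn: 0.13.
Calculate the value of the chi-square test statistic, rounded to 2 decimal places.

13.00

Expected counts E_i = n·p_i: 234×0.28 = 65.52, 234×0.25 = 58.5, 234×0.34 = 79.56, 234×0.13 = 30.42.
χ² = (50−65.52)²/65.52 + (55−58.5)²/58.5 + (82−79.56)²/79.56 + (47−30.42)²/30.42
   = 3.676 + 0.209 + 0.075 + 9.037
Sum = 13.00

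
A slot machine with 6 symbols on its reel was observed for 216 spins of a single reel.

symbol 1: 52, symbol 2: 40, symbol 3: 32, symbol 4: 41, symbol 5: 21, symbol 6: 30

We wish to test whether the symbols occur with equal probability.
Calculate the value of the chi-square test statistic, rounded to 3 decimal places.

Expected count for each of the 6 categories: 216/6 = 36.
χ² = (52−36)²/36 + (40−36)²/36 + (32−36)²/36 + (41−36)²/36 + (21−36)²/36 + (30−36)²/36
   = 7.1111 + 0.4444 + 0.4444 + 0.6944 + 6.2500 + 1.0000
Sum = 15.944

15.944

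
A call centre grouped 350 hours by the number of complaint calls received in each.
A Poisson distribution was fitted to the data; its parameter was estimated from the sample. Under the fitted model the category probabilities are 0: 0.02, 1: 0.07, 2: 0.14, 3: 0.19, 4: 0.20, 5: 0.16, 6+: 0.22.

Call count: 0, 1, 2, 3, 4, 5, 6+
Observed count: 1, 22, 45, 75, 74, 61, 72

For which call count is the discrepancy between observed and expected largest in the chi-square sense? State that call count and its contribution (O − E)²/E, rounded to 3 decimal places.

0, 5.143

Expected counts E_i = n·p_i: 350×0.02 = 7, 350×0.07 = 24.5, 350×0.14 = 49, 350×0.19 = 66.5, 350×0.20 = 70, 350×0.16 = 56, 350×0.22 = 77.
χ² = (1−7)²/7 + (22−24.5)²/24.5 + (45−49)²/49 + (75−66.5)²/66.5 + (74−70)²/70 + (61−56)²/56 + (72−77)²/77
   = 5.1429 + 0.2551 + 0.3265 + 1.0865 + 0.2286 + 0.4464 + 0.3247
The largest term is for 0: 5.143.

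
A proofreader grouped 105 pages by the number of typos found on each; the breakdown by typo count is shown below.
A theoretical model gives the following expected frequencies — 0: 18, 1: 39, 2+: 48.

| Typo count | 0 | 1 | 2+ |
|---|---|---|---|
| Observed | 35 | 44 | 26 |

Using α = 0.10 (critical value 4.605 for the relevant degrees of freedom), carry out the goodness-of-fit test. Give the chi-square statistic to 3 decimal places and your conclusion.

26.780; reject

0: (35 − 18)²/18 = 289/18 = 16.0556
1: (44 − 39)²/39 = 25/39 = 0.6410
2+: (26 − 48)²/48 = 484/48 = 10.0833
Sum = 26.780
df = 2. Since 26.780 > 4.605, we reject H₀.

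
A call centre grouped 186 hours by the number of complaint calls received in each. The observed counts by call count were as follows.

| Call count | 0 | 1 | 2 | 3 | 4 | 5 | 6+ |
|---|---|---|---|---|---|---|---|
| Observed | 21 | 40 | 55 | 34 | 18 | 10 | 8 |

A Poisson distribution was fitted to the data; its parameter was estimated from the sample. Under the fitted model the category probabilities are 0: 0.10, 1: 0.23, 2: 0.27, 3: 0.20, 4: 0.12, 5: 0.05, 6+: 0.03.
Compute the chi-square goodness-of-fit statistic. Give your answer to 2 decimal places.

3.16

Expected counts E_i = n·p_i: 186×0.10 = 18.6, 186×0.23 = 42.78, 186×0.27 = 50.22, 186×0.20 = 37.2, 186×0.12 = 22.32, 186×0.05 = 9.3, 186×0.03 = 5.58.
χ² = (21−18.6)²/18.6 + (40−42.78)²/42.78 + (55−50.22)²/50.22 + (34−37.2)²/37.2 + (18−22.32)²/22.32 + (10−9.3)²/9.3 + (8−5.58)²/5.58
   = 0.310 + 0.181 + 0.455 + 0.275 + 0.836 + 0.053 + 1.050
Sum = 3.16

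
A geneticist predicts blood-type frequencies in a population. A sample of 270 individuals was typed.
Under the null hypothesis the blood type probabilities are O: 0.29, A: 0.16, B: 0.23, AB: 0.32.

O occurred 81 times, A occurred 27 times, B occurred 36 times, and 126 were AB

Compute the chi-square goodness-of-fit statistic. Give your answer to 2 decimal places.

Expected counts E_i = n·p_i: 270×0.29 = 78.3, 270×0.16 = 43.2, 270×0.23 = 62.1, 270×0.32 = 86.4.
O: (81 − 78.3)²/78.3 = 7.29/78.3 = 0.093
A: (27 − 43.2)²/43.2 = 262.44/43.2 = 6.075
B: (36 − 62.1)²/62.1 = 681.21/62.1 = 10.970
AB: (126 − 86.4)²/86.4 = 1568.16/86.4 = 18.150
Sum = 35.29

35.29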